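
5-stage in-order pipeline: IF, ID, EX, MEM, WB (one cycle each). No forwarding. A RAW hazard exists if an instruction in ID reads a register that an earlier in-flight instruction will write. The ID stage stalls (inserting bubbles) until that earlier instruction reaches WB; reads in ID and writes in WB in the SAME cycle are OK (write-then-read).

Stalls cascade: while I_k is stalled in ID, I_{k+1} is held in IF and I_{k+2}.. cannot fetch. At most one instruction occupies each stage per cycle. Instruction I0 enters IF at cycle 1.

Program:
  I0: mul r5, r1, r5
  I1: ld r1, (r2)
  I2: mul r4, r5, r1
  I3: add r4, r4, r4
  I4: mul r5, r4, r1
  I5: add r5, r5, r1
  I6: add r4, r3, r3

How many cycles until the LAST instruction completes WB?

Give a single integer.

I0 mul r5 <- r1,r5: IF@1 ID@2 stall=0 (-) EX@3 MEM@4 WB@5
I1 ld r1 <- r2: IF@2 ID@3 stall=0 (-) EX@4 MEM@5 WB@6
I2 mul r4 <- r5,r1: IF@3 ID@4 stall=2 (RAW on I1.r1 (WB@6)) EX@7 MEM@8 WB@9
I3 add r4 <- r4,r4: IF@4 ID@7 stall=2 (RAW on I2.r4 (WB@9)) EX@10 MEM@11 WB@12
I4 mul r5 <- r4,r1: IF@7 ID@10 stall=2 (RAW on I3.r4 (WB@12)) EX@13 MEM@14 WB@15
I5 add r5 <- r5,r1: IF@10 ID@13 stall=2 (RAW on I4.r5 (WB@15)) EX@16 MEM@17 WB@18
I6 add r4 <- r3,r3: IF@13 ID@16 stall=0 (-) EX@17 MEM@18 WB@19

Answer: 19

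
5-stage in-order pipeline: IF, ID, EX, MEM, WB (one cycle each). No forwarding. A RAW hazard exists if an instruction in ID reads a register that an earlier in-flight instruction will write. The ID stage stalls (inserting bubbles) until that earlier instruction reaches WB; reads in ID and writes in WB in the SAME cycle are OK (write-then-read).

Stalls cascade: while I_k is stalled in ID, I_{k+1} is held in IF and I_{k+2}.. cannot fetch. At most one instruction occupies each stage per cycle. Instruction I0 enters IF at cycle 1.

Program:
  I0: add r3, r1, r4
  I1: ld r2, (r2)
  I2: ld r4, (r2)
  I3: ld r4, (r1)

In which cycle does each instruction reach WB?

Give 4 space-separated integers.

I0 add r3 <- r1,r4: IF@1 ID@2 stall=0 (-) EX@3 MEM@4 WB@5
I1 ld r2 <- r2: IF@2 ID@3 stall=0 (-) EX@4 MEM@5 WB@6
I2 ld r4 <- r2: IF@3 ID@4 stall=2 (RAW on I1.r2 (WB@6)) EX@7 MEM@8 WB@9
I3 ld r4 <- r1: IF@4 ID@7 stall=0 (-) EX@8 MEM@9 WB@10

Answer: 5 6 9 10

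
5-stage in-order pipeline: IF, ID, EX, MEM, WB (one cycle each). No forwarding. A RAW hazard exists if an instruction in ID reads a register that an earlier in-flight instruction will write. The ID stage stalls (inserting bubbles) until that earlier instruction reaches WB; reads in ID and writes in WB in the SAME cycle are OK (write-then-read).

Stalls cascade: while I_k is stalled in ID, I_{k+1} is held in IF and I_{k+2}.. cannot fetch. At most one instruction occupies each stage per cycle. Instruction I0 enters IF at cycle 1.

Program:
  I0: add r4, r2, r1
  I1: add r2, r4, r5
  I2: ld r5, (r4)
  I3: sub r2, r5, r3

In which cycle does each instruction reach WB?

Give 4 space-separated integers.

Answer: 5 8 9 12

Derivation:
I0 add r4 <- r2,r1: IF@1 ID@2 stall=0 (-) EX@3 MEM@4 WB@5
I1 add r2 <- r4,r5: IF@2 ID@3 stall=2 (RAW on I0.r4 (WB@5)) EX@6 MEM@7 WB@8
I2 ld r5 <- r4: IF@3 ID@6 stall=0 (-) EX@7 MEM@8 WB@9
I3 sub r2 <- r5,r3: IF@6 ID@7 stall=2 (RAW on I2.r5 (WB@9)) EX@10 MEM@11 WB@12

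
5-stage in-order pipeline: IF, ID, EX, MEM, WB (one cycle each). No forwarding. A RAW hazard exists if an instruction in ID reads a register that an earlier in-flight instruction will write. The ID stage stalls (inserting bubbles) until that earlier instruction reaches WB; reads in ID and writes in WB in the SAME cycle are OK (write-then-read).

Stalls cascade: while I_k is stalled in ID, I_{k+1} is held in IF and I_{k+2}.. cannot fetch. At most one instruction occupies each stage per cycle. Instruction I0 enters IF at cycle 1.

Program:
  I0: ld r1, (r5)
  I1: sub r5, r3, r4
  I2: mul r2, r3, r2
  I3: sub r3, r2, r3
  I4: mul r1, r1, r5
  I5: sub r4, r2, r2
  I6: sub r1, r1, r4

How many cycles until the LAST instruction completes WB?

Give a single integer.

Answer: 15

Derivation:
I0 ld r1 <- r5: IF@1 ID@2 stall=0 (-) EX@3 MEM@4 WB@5
I1 sub r5 <- r3,r4: IF@2 ID@3 stall=0 (-) EX@4 MEM@5 WB@6
I2 mul r2 <- r3,r2: IF@3 ID@4 stall=0 (-) EX@5 MEM@6 WB@7
I3 sub r3 <- r2,r3: IF@4 ID@5 stall=2 (RAW on I2.r2 (WB@7)) EX@8 MEM@9 WB@10
I4 mul r1 <- r1,r5: IF@5 ID@8 stall=0 (-) EX@9 MEM@10 WB@11
I5 sub r4 <- r2,r2: IF@8 ID@9 stall=0 (-) EX@10 MEM@11 WB@12
I6 sub r1 <- r1,r4: IF@9 ID@10 stall=2 (RAW on I5.r4 (WB@12)) EX@13 MEM@14 WB@15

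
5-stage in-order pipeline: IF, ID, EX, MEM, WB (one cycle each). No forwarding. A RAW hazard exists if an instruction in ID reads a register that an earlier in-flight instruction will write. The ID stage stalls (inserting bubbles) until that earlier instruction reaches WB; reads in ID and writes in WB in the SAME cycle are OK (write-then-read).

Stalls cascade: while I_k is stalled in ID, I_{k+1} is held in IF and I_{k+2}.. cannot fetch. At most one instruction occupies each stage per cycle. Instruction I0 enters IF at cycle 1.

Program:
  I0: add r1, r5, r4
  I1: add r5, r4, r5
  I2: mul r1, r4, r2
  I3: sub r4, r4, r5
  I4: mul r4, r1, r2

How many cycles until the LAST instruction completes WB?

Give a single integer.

Answer: 10

Derivation:
I0 add r1 <- r5,r4: IF@1 ID@2 stall=0 (-) EX@3 MEM@4 WB@5
I1 add r5 <- r4,r5: IF@2 ID@3 stall=0 (-) EX@4 MEM@5 WB@6
I2 mul r1 <- r4,r2: IF@3 ID@4 stall=0 (-) EX@5 MEM@6 WB@7
I3 sub r4 <- r4,r5: IF@4 ID@5 stall=1 (RAW on I1.r5 (WB@6)) EX@7 MEM@8 WB@9
I4 mul r4 <- r1,r2: IF@5 ID@7 stall=0 (-) EX@8 MEM@9 WB@10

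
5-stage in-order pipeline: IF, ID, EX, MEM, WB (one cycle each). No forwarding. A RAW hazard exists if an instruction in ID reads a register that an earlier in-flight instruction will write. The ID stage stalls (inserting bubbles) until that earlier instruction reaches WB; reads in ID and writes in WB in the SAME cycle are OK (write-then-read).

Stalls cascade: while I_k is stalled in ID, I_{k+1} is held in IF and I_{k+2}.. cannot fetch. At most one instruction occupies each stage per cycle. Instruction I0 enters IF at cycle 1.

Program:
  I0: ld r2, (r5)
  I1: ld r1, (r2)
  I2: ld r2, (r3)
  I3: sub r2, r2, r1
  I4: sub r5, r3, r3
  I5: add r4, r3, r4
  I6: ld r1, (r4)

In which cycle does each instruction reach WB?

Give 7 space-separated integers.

Answer: 5 8 9 12 13 14 17

Derivation:
I0 ld r2 <- r5: IF@1 ID@2 stall=0 (-) EX@3 MEM@4 WB@5
I1 ld r1 <- r2: IF@2 ID@3 stall=2 (RAW on I0.r2 (WB@5)) EX@6 MEM@7 WB@8
I2 ld r2 <- r3: IF@3 ID@6 stall=0 (-) EX@7 MEM@8 WB@9
I3 sub r2 <- r2,r1: IF@6 ID@7 stall=2 (RAW on I2.r2 (WB@9)) EX@10 MEM@11 WB@12
I4 sub r5 <- r3,r3: IF@7 ID@10 stall=0 (-) EX@11 MEM@12 WB@13
I5 add r4 <- r3,r4: IF@10 ID@11 stall=0 (-) EX@12 MEM@13 WB@14
I6 ld r1 <- r4: IF@11 ID@12 stall=2 (RAW on I5.r4 (WB@14)) EX@15 MEM@16 WB@17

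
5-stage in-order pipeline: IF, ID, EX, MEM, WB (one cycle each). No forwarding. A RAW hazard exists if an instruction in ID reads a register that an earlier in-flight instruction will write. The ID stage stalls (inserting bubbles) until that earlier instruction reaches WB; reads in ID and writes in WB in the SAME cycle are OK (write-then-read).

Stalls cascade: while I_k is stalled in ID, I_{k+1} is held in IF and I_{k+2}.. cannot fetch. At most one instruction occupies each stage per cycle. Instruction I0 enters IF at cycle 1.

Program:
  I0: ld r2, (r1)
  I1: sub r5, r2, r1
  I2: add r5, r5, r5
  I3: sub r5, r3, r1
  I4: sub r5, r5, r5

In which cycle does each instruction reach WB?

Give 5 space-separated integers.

I0 ld r2 <- r1: IF@1 ID@2 stall=0 (-) EX@3 MEM@4 WB@5
I1 sub r5 <- r2,r1: IF@2 ID@3 stall=2 (RAW on I0.r2 (WB@5)) EX@6 MEM@7 WB@8
I2 add r5 <- r5,r5: IF@3 ID@6 stall=2 (RAW on I1.r5 (WB@8)) EX@9 MEM@10 WB@11
I3 sub r5 <- r3,r1: IF@6 ID@9 stall=0 (-) EX@10 MEM@11 WB@12
I4 sub r5 <- r5,r5: IF@9 ID@10 stall=2 (RAW on I3.r5 (WB@12)) EX@13 MEM@14 WB@15

Answer: 5 8 11 12 15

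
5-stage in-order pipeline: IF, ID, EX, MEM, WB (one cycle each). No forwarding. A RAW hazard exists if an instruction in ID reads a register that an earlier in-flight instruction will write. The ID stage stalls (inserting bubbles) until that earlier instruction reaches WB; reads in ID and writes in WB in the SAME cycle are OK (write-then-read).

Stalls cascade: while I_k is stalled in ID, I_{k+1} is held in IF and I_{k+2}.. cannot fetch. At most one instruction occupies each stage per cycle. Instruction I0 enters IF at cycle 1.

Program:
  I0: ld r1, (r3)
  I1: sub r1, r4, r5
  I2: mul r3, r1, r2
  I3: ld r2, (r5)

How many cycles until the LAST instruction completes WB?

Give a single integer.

Answer: 10

Derivation:
I0 ld r1 <- r3: IF@1 ID@2 stall=0 (-) EX@3 MEM@4 WB@5
I1 sub r1 <- r4,r5: IF@2 ID@3 stall=0 (-) EX@4 MEM@5 WB@6
I2 mul r3 <- r1,r2: IF@3 ID@4 stall=2 (RAW on I1.r1 (WB@6)) EX@7 MEM@8 WB@9
I3 ld r2 <- r5: IF@4 ID@7 stall=0 (-) EX@8 MEM@9 WB@10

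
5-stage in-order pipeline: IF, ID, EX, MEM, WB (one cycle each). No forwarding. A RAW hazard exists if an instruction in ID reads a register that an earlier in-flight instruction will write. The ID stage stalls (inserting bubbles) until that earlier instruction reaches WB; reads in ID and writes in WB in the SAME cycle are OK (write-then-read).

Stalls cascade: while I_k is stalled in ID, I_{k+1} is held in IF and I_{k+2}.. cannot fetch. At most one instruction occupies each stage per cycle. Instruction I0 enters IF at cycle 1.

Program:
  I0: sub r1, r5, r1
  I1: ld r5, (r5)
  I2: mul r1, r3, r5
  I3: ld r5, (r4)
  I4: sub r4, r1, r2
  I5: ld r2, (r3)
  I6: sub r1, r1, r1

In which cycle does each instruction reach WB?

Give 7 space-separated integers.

I0 sub r1 <- r5,r1: IF@1 ID@2 stall=0 (-) EX@3 MEM@4 WB@5
I1 ld r5 <- r5: IF@2 ID@3 stall=0 (-) EX@4 MEM@5 WB@6
I2 mul r1 <- r3,r5: IF@3 ID@4 stall=2 (RAW on I1.r5 (WB@6)) EX@7 MEM@8 WB@9
I3 ld r5 <- r4: IF@4 ID@7 stall=0 (-) EX@8 MEM@9 WB@10
I4 sub r4 <- r1,r2: IF@7 ID@8 stall=1 (RAW on I2.r1 (WB@9)) EX@10 MEM@11 WB@12
I5 ld r2 <- r3: IF@8 ID@10 stall=0 (-) EX@11 MEM@12 WB@13
I6 sub r1 <- r1,r1: IF@10 ID@11 stall=0 (-) EX@12 MEM@13 WB@14

Answer: 5 6 9 10 12 13 14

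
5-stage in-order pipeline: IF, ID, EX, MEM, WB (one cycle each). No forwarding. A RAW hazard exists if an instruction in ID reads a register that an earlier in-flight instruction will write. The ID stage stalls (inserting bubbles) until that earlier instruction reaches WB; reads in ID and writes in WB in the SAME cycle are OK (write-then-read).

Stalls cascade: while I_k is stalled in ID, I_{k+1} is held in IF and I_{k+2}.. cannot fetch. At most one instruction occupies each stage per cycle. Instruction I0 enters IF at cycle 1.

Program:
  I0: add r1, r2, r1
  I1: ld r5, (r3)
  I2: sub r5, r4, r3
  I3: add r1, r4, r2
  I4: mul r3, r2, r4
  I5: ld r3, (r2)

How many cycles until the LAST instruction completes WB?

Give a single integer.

Answer: 10

Derivation:
I0 add r1 <- r2,r1: IF@1 ID@2 stall=0 (-) EX@3 MEM@4 WB@5
I1 ld r5 <- r3: IF@2 ID@3 stall=0 (-) EX@4 MEM@5 WB@6
I2 sub r5 <- r4,r3: IF@3 ID@4 stall=0 (-) EX@5 MEM@6 WB@7
I3 add r1 <- r4,r2: IF@4 ID@5 stall=0 (-) EX@6 MEM@7 WB@8
I4 mul r3 <- r2,r4: IF@5 ID@6 stall=0 (-) EX@7 MEM@8 WB@9
I5 ld r3 <- r2: IF@6 ID@7 stall=0 (-) EX@8 MEM@9 WB@10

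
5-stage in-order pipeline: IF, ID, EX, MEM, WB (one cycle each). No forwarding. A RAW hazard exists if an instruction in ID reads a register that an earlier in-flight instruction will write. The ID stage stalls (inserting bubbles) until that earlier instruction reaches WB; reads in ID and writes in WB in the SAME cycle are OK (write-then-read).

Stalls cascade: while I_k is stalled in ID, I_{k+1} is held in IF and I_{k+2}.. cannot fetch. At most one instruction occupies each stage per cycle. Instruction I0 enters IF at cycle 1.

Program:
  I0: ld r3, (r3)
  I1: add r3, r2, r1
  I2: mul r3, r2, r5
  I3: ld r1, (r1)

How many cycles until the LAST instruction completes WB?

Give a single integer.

I0 ld r3 <- r3: IF@1 ID@2 stall=0 (-) EX@3 MEM@4 WB@5
I1 add r3 <- r2,r1: IF@2 ID@3 stall=0 (-) EX@4 MEM@5 WB@6
I2 mul r3 <- r2,r5: IF@3 ID@4 stall=0 (-) EX@5 MEM@6 WB@7
I3 ld r1 <- r1: IF@4 ID@5 stall=0 (-) EX@6 MEM@7 WB@8

Answer: 8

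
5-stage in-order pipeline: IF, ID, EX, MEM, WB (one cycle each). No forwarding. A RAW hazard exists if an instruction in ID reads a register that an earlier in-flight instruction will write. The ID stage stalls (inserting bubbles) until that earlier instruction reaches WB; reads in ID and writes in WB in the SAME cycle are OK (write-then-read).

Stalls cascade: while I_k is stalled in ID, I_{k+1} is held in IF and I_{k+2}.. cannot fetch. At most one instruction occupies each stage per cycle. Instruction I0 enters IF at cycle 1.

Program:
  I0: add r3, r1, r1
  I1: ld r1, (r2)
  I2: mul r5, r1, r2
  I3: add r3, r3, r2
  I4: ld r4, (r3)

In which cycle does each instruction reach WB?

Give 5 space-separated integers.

I0 add r3 <- r1,r1: IF@1 ID@2 stall=0 (-) EX@3 MEM@4 WB@5
I1 ld r1 <- r2: IF@2 ID@3 stall=0 (-) EX@4 MEM@5 WB@6
I2 mul r5 <- r1,r2: IF@3 ID@4 stall=2 (RAW on I1.r1 (WB@6)) EX@7 MEM@8 WB@9
I3 add r3 <- r3,r2: IF@4 ID@7 stall=0 (-) EX@8 MEM@9 WB@10
I4 ld r4 <- r3: IF@7 ID@8 stall=2 (RAW on I3.r3 (WB@10)) EX@11 MEM@12 WB@13

Answer: 5 6 9 10 13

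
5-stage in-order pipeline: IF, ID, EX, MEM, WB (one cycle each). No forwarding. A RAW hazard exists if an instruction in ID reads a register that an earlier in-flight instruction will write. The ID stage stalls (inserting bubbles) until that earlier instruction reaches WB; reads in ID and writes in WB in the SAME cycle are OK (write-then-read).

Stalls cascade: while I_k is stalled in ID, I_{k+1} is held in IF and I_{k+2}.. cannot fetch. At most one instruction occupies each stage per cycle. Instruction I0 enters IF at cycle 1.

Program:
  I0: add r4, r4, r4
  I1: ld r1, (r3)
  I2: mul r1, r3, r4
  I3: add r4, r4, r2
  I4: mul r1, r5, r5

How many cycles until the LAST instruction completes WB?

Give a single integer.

I0 add r4 <- r4,r4: IF@1 ID@2 stall=0 (-) EX@3 MEM@4 WB@5
I1 ld r1 <- r3: IF@2 ID@3 stall=0 (-) EX@4 MEM@5 WB@6
I2 mul r1 <- r3,r4: IF@3 ID@4 stall=1 (RAW on I0.r4 (WB@5)) EX@6 MEM@7 WB@8
I3 add r4 <- r4,r2: IF@4 ID@6 stall=0 (-) EX@7 MEM@8 WB@9
I4 mul r1 <- r5,r5: IF@6 ID@7 stall=0 (-) EX@8 MEM@9 WB@10

Answer: 10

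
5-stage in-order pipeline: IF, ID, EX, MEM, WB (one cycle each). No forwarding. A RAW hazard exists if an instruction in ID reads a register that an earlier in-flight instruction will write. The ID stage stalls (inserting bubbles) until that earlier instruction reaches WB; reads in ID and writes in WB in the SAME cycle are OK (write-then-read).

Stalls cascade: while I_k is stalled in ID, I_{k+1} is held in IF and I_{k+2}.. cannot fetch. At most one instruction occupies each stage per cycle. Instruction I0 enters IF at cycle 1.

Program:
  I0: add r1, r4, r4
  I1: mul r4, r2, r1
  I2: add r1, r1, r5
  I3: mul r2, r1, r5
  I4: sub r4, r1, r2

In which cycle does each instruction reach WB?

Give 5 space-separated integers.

Answer: 5 8 9 12 15

Derivation:
I0 add r1 <- r4,r4: IF@1 ID@2 stall=0 (-) EX@3 MEM@4 WB@5
I1 mul r4 <- r2,r1: IF@2 ID@3 stall=2 (RAW on I0.r1 (WB@5)) EX@6 MEM@7 WB@8
I2 add r1 <- r1,r5: IF@3 ID@6 stall=0 (-) EX@7 MEM@8 WB@9
I3 mul r2 <- r1,r5: IF@6 ID@7 stall=2 (RAW on I2.r1 (WB@9)) EX@10 MEM@11 WB@12
I4 sub r4 <- r1,r2: IF@7 ID@10 stall=2 (RAW on I3.r2 (WB@12)) EX@13 MEM@14 WB@15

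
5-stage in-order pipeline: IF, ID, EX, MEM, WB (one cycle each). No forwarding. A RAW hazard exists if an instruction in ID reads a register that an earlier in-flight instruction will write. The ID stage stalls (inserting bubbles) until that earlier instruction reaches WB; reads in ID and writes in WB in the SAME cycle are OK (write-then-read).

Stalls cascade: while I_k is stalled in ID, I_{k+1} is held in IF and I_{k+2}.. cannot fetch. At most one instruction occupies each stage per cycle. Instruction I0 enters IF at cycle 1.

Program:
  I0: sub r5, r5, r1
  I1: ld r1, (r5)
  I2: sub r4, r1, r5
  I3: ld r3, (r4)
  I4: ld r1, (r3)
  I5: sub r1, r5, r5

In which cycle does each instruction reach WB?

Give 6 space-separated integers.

Answer: 5 8 11 14 17 18

Derivation:
I0 sub r5 <- r5,r1: IF@1 ID@2 stall=0 (-) EX@3 MEM@4 WB@5
I1 ld r1 <- r5: IF@2 ID@3 stall=2 (RAW on I0.r5 (WB@5)) EX@6 MEM@7 WB@8
I2 sub r4 <- r1,r5: IF@3 ID@6 stall=2 (RAW on I1.r1 (WB@8)) EX@9 MEM@10 WB@11
I3 ld r3 <- r4: IF@6 ID@9 stall=2 (RAW on I2.r4 (WB@11)) EX@12 MEM@13 WB@14
I4 ld r1 <- r3: IF@9 ID@12 stall=2 (RAW on I3.r3 (WB@14)) EX@15 MEM@16 WB@17
I5 sub r1 <- r5,r5: IF@12 ID@15 stall=0 (-) EX@16 MEM@17 WB@18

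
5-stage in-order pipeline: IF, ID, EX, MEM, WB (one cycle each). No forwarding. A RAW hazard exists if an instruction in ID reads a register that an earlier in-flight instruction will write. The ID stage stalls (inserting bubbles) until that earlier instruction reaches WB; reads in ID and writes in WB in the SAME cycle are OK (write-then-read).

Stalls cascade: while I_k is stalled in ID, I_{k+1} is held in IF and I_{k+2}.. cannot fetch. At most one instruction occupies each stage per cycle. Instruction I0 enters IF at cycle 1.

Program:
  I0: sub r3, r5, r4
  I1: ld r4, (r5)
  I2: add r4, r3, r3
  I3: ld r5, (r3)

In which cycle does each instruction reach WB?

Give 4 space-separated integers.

I0 sub r3 <- r5,r4: IF@1 ID@2 stall=0 (-) EX@3 MEM@4 WB@5
I1 ld r4 <- r5: IF@2 ID@3 stall=0 (-) EX@4 MEM@5 WB@6
I2 add r4 <- r3,r3: IF@3 ID@4 stall=1 (RAW on I0.r3 (WB@5)) EX@6 MEM@7 WB@8
I3 ld r5 <- r3: IF@4 ID@6 stall=0 (-) EX@7 MEM@8 WB@9

Answer: 5 6 8 9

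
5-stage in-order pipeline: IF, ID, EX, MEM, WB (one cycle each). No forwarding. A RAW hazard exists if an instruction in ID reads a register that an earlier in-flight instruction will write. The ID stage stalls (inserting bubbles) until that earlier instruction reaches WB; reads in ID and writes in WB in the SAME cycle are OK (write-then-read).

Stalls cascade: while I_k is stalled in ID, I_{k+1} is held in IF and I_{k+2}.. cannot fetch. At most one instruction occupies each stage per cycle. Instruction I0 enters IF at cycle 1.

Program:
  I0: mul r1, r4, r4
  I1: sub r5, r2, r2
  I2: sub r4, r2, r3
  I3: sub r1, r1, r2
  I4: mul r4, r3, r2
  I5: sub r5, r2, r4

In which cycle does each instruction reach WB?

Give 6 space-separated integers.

Answer: 5 6 7 8 9 12

Derivation:
I0 mul r1 <- r4,r4: IF@1 ID@2 stall=0 (-) EX@3 MEM@4 WB@5
I1 sub r5 <- r2,r2: IF@2 ID@3 stall=0 (-) EX@4 MEM@5 WB@6
I2 sub r4 <- r2,r3: IF@3 ID@4 stall=0 (-) EX@5 MEM@6 WB@7
I3 sub r1 <- r1,r2: IF@4 ID@5 stall=0 (-) EX@6 MEM@7 WB@8
I4 mul r4 <- r3,r2: IF@5 ID@6 stall=0 (-) EX@7 MEM@8 WB@9
I5 sub r5 <- r2,r4: IF@6 ID@7 stall=2 (RAW on I4.r4 (WB@9)) EX@10 MEM@11 WB@12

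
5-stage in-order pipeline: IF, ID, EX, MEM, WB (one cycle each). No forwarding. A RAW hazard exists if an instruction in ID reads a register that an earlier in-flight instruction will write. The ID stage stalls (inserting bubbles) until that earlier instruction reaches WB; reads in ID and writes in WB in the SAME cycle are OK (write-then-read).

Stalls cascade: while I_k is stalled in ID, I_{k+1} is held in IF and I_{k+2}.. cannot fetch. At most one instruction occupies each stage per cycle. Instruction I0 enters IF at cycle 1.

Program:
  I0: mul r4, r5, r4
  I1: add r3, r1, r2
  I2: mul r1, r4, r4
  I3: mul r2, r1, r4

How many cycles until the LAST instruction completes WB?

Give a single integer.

I0 mul r4 <- r5,r4: IF@1 ID@2 stall=0 (-) EX@3 MEM@4 WB@5
I1 add r3 <- r1,r2: IF@2 ID@3 stall=0 (-) EX@4 MEM@5 WB@6
I2 mul r1 <- r4,r4: IF@3 ID@4 stall=1 (RAW on I0.r4 (WB@5)) EX@6 MEM@7 WB@8
I3 mul r2 <- r1,r4: IF@4 ID@6 stall=2 (RAW on I2.r1 (WB@8)) EX@9 MEM@10 WB@11

Answer: 11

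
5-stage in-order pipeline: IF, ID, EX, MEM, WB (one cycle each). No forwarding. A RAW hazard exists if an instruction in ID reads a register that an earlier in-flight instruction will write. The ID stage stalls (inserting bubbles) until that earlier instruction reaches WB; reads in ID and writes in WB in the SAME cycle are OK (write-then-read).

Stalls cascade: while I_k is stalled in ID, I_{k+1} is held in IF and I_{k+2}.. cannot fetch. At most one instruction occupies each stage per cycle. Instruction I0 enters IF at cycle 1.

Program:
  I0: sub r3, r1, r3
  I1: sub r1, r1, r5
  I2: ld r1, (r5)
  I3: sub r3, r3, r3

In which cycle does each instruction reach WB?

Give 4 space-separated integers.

Answer: 5 6 7 8

Derivation:
I0 sub r3 <- r1,r3: IF@1 ID@2 stall=0 (-) EX@3 MEM@4 WB@5
I1 sub r1 <- r1,r5: IF@2 ID@3 stall=0 (-) EX@4 MEM@5 WB@6
I2 ld r1 <- r5: IF@3 ID@4 stall=0 (-) EX@5 MEM@6 WB@7
I3 sub r3 <- r3,r3: IF@4 ID@5 stall=0 (-) EX@6 MEM@7 WB@8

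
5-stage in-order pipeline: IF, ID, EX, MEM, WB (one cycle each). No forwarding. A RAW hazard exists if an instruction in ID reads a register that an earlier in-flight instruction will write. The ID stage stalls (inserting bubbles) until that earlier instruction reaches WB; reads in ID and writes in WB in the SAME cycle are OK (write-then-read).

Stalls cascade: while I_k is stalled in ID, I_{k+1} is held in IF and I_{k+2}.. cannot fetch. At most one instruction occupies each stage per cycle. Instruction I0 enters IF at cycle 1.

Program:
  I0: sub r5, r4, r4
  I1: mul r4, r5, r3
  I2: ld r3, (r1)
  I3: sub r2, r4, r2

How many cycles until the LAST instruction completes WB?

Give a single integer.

Answer: 11

Derivation:
I0 sub r5 <- r4,r4: IF@1 ID@2 stall=0 (-) EX@3 MEM@4 WB@5
I1 mul r4 <- r5,r3: IF@2 ID@3 stall=2 (RAW on I0.r5 (WB@5)) EX@6 MEM@7 WB@8
I2 ld r3 <- r1: IF@3 ID@6 stall=0 (-) EX@7 MEM@8 WB@9
I3 sub r2 <- r4,r2: IF@6 ID@7 stall=1 (RAW on I1.r4 (WB@8)) EX@9 MEM@10 WB@11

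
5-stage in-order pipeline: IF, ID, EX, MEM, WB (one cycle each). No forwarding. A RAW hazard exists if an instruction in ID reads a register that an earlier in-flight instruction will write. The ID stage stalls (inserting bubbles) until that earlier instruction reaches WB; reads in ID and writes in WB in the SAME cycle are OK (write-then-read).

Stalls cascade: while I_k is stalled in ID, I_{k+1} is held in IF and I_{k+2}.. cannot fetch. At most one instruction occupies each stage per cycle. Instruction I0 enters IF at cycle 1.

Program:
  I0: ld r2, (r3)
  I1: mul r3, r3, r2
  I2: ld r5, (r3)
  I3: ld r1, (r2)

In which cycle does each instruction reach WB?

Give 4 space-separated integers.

I0 ld r2 <- r3: IF@1 ID@2 stall=0 (-) EX@3 MEM@4 WB@5
I1 mul r3 <- r3,r2: IF@2 ID@3 stall=2 (RAW on I0.r2 (WB@5)) EX@6 MEM@7 WB@8
I2 ld r5 <- r3: IF@3 ID@6 stall=2 (RAW on I1.r3 (WB@8)) EX@9 MEM@10 WB@11
I3 ld r1 <- r2: IF@6 ID@9 stall=0 (-) EX@10 MEM@11 WB@12

Answer: 5 8 11 12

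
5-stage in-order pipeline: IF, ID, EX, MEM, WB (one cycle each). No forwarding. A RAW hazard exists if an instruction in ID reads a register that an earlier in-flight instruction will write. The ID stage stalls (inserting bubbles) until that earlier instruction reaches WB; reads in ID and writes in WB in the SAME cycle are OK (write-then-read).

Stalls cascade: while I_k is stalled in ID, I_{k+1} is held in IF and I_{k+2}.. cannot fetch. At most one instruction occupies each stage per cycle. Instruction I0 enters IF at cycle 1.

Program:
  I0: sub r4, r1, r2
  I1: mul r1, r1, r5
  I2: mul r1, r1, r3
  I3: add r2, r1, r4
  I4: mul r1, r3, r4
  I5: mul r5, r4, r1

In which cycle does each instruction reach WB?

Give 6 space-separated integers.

I0 sub r4 <- r1,r2: IF@1 ID@2 stall=0 (-) EX@3 MEM@4 WB@5
I1 mul r1 <- r1,r5: IF@2 ID@3 stall=0 (-) EX@4 MEM@5 WB@6
I2 mul r1 <- r1,r3: IF@3 ID@4 stall=2 (RAW on I1.r1 (WB@6)) EX@7 MEM@8 WB@9
I3 add r2 <- r1,r4: IF@4 ID@7 stall=2 (RAW on I2.r1 (WB@9)) EX@10 MEM@11 WB@12
I4 mul r1 <- r3,r4: IF@7 ID@10 stall=0 (-) EX@11 MEM@12 WB@13
I5 mul r5 <- r4,r1: IF@10 ID@11 stall=2 (RAW on I4.r1 (WB@13)) EX@14 MEM@15 WB@16

Answer: 5 6 9 12 13 16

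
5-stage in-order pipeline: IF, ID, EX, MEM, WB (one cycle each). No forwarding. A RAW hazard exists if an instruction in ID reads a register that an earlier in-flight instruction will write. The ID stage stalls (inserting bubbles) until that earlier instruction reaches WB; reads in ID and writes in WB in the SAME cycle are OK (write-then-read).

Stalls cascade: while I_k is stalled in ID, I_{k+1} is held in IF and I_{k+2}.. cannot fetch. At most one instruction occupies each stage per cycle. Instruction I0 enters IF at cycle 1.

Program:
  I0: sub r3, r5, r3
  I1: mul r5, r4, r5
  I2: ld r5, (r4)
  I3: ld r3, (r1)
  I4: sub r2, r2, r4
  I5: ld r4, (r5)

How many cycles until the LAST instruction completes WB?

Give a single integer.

Answer: 10

Derivation:
I0 sub r3 <- r5,r3: IF@1 ID@2 stall=0 (-) EX@3 MEM@4 WB@5
I1 mul r5 <- r4,r5: IF@2 ID@3 stall=0 (-) EX@4 MEM@5 WB@6
I2 ld r5 <- r4: IF@3 ID@4 stall=0 (-) EX@5 MEM@6 WB@7
I3 ld r3 <- r1: IF@4 ID@5 stall=0 (-) EX@6 MEM@7 WB@8
I4 sub r2 <- r2,r4: IF@5 ID@6 stall=0 (-) EX@7 MEM@8 WB@9
I5 ld r4 <- r5: IF@6 ID@7 stall=0 (-) EX@8 MEM@9 WB@10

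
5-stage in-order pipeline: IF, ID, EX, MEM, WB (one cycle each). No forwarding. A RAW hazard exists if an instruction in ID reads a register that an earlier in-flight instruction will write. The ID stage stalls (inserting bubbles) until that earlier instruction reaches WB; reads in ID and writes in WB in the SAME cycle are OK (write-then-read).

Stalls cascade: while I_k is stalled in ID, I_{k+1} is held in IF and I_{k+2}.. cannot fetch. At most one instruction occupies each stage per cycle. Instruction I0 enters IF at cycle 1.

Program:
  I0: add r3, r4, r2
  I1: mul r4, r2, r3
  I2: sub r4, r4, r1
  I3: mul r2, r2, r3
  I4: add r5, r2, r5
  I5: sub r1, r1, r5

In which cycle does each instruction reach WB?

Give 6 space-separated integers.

Answer: 5 8 11 12 15 18

Derivation:
I0 add r3 <- r4,r2: IF@1 ID@2 stall=0 (-) EX@3 MEM@4 WB@5
I1 mul r4 <- r2,r3: IF@2 ID@3 stall=2 (RAW on I0.r3 (WB@5)) EX@6 MEM@7 WB@8
I2 sub r4 <- r4,r1: IF@3 ID@6 stall=2 (RAW on I1.r4 (WB@8)) EX@9 MEM@10 WB@11
I3 mul r2 <- r2,r3: IF@6 ID@9 stall=0 (-) EX@10 MEM@11 WB@12
I4 add r5 <- r2,r5: IF@9 ID@10 stall=2 (RAW on I3.r2 (WB@12)) EX@13 MEM@14 WB@15
I5 sub r1 <- r1,r5: IF@10 ID@13 stall=2 (RAW on I4.r5 (WB@15)) EX@16 MEM@17 WB@18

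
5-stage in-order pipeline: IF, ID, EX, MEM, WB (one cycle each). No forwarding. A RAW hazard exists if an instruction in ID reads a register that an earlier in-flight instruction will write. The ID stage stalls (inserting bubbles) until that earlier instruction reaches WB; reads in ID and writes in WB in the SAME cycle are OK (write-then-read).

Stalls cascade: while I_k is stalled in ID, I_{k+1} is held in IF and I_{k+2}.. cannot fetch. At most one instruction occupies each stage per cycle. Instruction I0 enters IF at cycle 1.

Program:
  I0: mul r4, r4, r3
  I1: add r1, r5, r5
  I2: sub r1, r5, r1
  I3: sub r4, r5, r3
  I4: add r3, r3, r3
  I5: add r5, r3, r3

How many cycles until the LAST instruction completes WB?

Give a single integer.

I0 mul r4 <- r4,r3: IF@1 ID@2 stall=0 (-) EX@3 MEM@4 WB@5
I1 add r1 <- r5,r5: IF@2 ID@3 stall=0 (-) EX@4 MEM@5 WB@6
I2 sub r1 <- r5,r1: IF@3 ID@4 stall=2 (RAW on I1.r1 (WB@6)) EX@7 MEM@8 WB@9
I3 sub r4 <- r5,r3: IF@4 ID@7 stall=0 (-) EX@8 MEM@9 WB@10
I4 add r3 <- r3,r3: IF@7 ID@8 stall=0 (-) EX@9 MEM@10 WB@11
I5 add r5 <- r3,r3: IF@8 ID@9 stall=2 (RAW on I4.r3 (WB@11)) EX@12 MEM@13 WB@14

Answer: 14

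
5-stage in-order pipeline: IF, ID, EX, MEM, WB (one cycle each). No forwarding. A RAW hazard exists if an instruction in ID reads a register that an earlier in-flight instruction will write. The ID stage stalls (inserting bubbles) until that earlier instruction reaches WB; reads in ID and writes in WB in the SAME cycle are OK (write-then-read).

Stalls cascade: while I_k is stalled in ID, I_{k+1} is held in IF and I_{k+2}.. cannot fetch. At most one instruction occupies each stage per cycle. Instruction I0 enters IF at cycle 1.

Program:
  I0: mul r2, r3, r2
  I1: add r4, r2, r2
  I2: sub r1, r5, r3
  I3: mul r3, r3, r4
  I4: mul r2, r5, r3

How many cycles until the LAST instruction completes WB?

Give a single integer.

Answer: 14

Derivation:
I0 mul r2 <- r3,r2: IF@1 ID@2 stall=0 (-) EX@3 MEM@4 WB@5
I1 add r4 <- r2,r2: IF@2 ID@3 stall=2 (RAW on I0.r2 (WB@5)) EX@6 MEM@7 WB@8
I2 sub r1 <- r5,r3: IF@3 ID@6 stall=0 (-) EX@7 MEM@8 WB@9
I3 mul r3 <- r3,r4: IF@6 ID@7 stall=1 (RAW on I1.r4 (WB@8)) EX@9 MEM@10 WB@11
I4 mul r2 <- r5,r3: IF@7 ID@9 stall=2 (RAW on I3.r3 (WB@11)) EX@12 MEM@13 WB@14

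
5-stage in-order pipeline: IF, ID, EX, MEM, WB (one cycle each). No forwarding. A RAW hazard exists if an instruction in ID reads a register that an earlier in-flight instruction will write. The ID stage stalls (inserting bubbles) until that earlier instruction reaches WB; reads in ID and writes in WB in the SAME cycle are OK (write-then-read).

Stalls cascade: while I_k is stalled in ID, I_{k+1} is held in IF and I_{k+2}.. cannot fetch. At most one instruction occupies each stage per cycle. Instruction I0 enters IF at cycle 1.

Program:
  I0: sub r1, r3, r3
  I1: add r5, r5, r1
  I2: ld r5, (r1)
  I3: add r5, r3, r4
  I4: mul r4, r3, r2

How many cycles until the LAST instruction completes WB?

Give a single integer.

I0 sub r1 <- r3,r3: IF@1 ID@2 stall=0 (-) EX@3 MEM@4 WB@5
I1 add r5 <- r5,r1: IF@2 ID@3 stall=2 (RAW on I0.r1 (WB@5)) EX@6 MEM@7 WB@8
I2 ld r5 <- r1: IF@3 ID@6 stall=0 (-) EX@7 MEM@8 WB@9
I3 add r5 <- r3,r4: IF@6 ID@7 stall=0 (-) EX@8 MEM@9 WB@10
I4 mul r4 <- r3,r2: IF@7 ID@8 stall=0 (-) EX@9 MEM@10 WB@11

Answer: 11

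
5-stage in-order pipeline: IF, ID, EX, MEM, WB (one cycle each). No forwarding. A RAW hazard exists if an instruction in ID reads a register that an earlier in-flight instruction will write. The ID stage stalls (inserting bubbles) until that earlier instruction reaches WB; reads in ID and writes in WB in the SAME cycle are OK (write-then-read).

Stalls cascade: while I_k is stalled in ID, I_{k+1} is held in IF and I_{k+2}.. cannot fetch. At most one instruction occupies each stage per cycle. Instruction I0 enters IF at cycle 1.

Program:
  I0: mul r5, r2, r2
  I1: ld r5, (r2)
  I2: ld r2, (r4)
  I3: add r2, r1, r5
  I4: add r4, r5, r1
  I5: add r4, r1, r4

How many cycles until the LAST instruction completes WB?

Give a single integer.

Answer: 13

Derivation:
I0 mul r5 <- r2,r2: IF@1 ID@2 stall=0 (-) EX@3 MEM@4 WB@5
I1 ld r5 <- r2: IF@2 ID@3 stall=0 (-) EX@4 MEM@5 WB@6
I2 ld r2 <- r4: IF@3 ID@4 stall=0 (-) EX@5 MEM@6 WB@7
I3 add r2 <- r1,r5: IF@4 ID@5 stall=1 (RAW on I1.r5 (WB@6)) EX@7 MEM@8 WB@9
I4 add r4 <- r5,r1: IF@5 ID@7 stall=0 (-) EX@8 MEM@9 WB@10
I5 add r4 <- r1,r4: IF@7 ID@8 stall=2 (RAW on I4.r4 (WB@10)) EX@11 MEM@12 WB@13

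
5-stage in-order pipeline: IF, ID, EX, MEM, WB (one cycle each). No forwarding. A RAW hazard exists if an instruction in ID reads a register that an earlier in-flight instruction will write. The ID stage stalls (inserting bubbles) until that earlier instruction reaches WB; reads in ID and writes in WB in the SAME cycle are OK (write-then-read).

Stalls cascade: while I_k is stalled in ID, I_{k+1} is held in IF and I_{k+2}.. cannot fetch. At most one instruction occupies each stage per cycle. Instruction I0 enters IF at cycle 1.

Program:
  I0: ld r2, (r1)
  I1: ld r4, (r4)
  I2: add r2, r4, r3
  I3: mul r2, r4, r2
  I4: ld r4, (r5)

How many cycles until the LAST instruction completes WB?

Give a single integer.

Answer: 13

Derivation:
I0 ld r2 <- r1: IF@1 ID@2 stall=0 (-) EX@3 MEM@4 WB@5
I1 ld r4 <- r4: IF@2 ID@3 stall=0 (-) EX@4 MEM@5 WB@6
I2 add r2 <- r4,r3: IF@3 ID@4 stall=2 (RAW on I1.r4 (WB@6)) EX@7 MEM@8 WB@9
I3 mul r2 <- r4,r2: IF@4 ID@7 stall=2 (RAW on I2.r2 (WB@9)) EX@10 MEM@11 WB@12
I4 ld r4 <- r5: IF@7 ID@10 stall=0 (-) EX@11 MEM@12 WB@13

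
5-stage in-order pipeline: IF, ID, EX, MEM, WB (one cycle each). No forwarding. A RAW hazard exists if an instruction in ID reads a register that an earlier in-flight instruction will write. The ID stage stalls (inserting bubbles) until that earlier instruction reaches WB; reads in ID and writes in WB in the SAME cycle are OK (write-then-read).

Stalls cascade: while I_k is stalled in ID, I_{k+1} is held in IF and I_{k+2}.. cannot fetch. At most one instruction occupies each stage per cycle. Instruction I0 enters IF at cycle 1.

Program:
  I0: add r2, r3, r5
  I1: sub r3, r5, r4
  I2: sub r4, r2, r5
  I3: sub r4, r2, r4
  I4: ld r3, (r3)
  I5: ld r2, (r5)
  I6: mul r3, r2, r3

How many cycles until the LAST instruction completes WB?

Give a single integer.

Answer: 16

Derivation:
I0 add r2 <- r3,r5: IF@1 ID@2 stall=0 (-) EX@3 MEM@4 WB@5
I1 sub r3 <- r5,r4: IF@2 ID@3 stall=0 (-) EX@4 MEM@5 WB@6
I2 sub r4 <- r2,r5: IF@3 ID@4 stall=1 (RAW on I0.r2 (WB@5)) EX@6 MEM@7 WB@8
I3 sub r4 <- r2,r4: IF@4 ID@6 stall=2 (RAW on I2.r4 (WB@8)) EX@9 MEM@10 WB@11
I4 ld r3 <- r3: IF@6 ID@9 stall=0 (-) EX@10 MEM@11 WB@12
I5 ld r2 <- r5: IF@9 ID@10 stall=0 (-) EX@11 MEM@12 WB@13
I6 mul r3 <- r2,r3: IF@10 ID@11 stall=2 (RAW on I5.r2 (WB@13)) EX@14 MEM@15 WB@16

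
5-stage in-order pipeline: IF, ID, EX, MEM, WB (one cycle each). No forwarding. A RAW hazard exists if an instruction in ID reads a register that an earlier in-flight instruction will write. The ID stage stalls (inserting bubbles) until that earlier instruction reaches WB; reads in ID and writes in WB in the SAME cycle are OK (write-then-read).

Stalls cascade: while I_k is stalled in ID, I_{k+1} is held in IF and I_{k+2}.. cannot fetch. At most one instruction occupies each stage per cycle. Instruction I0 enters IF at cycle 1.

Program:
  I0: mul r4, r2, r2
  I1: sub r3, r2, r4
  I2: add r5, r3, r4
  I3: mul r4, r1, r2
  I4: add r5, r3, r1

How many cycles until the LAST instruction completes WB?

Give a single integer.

Answer: 13

Derivation:
I0 mul r4 <- r2,r2: IF@1 ID@2 stall=0 (-) EX@3 MEM@4 WB@5
I1 sub r3 <- r2,r4: IF@2 ID@3 stall=2 (RAW on I0.r4 (WB@5)) EX@6 MEM@7 WB@8
I2 add r5 <- r3,r4: IF@3 ID@6 stall=2 (RAW on I1.r3 (WB@8)) EX@9 MEM@10 WB@11
I3 mul r4 <- r1,r2: IF@6 ID@9 stall=0 (-) EX@10 MEM@11 WB@12
I4 add r5 <- r3,r1: IF@9 ID@10 stall=0 (-) EX@11 MEM@12 WB@13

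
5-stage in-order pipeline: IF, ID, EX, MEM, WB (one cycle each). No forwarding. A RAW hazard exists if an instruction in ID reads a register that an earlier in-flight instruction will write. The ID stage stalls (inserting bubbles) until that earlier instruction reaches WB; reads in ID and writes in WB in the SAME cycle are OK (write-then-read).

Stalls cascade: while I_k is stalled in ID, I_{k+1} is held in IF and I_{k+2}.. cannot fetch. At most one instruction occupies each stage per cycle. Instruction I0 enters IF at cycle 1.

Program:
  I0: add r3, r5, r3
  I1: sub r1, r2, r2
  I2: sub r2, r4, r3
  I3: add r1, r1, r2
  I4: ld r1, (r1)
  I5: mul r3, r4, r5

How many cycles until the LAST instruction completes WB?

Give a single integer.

I0 add r3 <- r5,r3: IF@1 ID@2 stall=0 (-) EX@3 MEM@4 WB@5
I1 sub r1 <- r2,r2: IF@2 ID@3 stall=0 (-) EX@4 MEM@5 WB@6
I2 sub r2 <- r4,r3: IF@3 ID@4 stall=1 (RAW on I0.r3 (WB@5)) EX@6 MEM@7 WB@8
I3 add r1 <- r1,r2: IF@4 ID@6 stall=2 (RAW on I2.r2 (WB@8)) EX@9 MEM@10 WB@11
I4 ld r1 <- r1: IF@6 ID@9 stall=2 (RAW on I3.r1 (WB@11)) EX@12 MEM@13 WB@14
I5 mul r3 <- r4,r5: IF@9 ID@12 stall=0 (-) EX@13 MEM@14 WB@15

Answer: 15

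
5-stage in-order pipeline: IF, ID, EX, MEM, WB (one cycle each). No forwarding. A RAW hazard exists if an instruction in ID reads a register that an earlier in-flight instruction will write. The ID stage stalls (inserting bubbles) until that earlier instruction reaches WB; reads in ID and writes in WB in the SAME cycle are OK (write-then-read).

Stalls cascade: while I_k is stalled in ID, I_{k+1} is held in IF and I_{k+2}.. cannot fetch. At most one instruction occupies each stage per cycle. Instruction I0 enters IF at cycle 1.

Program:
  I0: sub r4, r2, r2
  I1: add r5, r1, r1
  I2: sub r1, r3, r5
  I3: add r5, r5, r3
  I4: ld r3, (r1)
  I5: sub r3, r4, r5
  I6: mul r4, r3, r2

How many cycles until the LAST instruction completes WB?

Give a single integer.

I0 sub r4 <- r2,r2: IF@1 ID@2 stall=0 (-) EX@3 MEM@4 WB@5
I1 add r5 <- r1,r1: IF@2 ID@3 stall=0 (-) EX@4 MEM@5 WB@6
I2 sub r1 <- r3,r5: IF@3 ID@4 stall=2 (RAW on I1.r5 (WB@6)) EX@7 MEM@8 WB@9
I3 add r5 <- r5,r3: IF@4 ID@7 stall=0 (-) EX@8 MEM@9 WB@10
I4 ld r3 <- r1: IF@7 ID@8 stall=1 (RAW on I2.r1 (WB@9)) EX@10 MEM@11 WB@12
I5 sub r3 <- r4,r5: IF@8 ID@10 stall=0 (-) EX@11 MEM@12 WB@13
I6 mul r4 <- r3,r2: IF@10 ID@11 stall=2 (RAW on I5.r3 (WB@13)) EX@14 MEM@15 WB@16

Answer: 16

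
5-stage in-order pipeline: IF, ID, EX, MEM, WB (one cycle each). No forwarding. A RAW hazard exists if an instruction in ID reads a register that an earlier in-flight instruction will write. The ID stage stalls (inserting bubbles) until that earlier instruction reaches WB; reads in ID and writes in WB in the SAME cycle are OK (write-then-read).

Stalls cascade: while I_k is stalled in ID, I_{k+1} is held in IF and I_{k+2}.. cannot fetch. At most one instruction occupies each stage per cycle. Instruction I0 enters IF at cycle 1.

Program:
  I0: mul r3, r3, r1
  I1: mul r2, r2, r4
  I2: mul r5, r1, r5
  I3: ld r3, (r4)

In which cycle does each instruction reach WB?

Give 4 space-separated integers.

Answer: 5 6 7 8

Derivation:
I0 mul r3 <- r3,r1: IF@1 ID@2 stall=0 (-) EX@3 MEM@4 WB@5
I1 mul r2 <- r2,r4: IF@2 ID@3 stall=0 (-) EX@4 MEM@5 WB@6
I2 mul r5 <- r1,r5: IF@3 ID@4 stall=0 (-) EX@5 MEM@6 WB@7
I3 ld r3 <- r4: IF@4 ID@5 stall=0 (-) EX@6 MEM@7 WB@8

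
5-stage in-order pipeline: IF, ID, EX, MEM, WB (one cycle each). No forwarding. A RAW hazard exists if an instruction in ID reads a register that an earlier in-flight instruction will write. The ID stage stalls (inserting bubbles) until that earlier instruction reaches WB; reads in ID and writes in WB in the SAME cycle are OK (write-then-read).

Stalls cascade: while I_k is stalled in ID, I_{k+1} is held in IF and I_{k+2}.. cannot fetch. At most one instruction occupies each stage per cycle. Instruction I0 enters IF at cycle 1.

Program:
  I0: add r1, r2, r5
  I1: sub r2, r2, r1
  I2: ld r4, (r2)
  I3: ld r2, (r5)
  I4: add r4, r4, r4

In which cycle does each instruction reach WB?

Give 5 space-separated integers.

Answer: 5 8 11 12 14

Derivation:
I0 add r1 <- r2,r5: IF@1 ID@2 stall=0 (-) EX@3 MEM@4 WB@5
I1 sub r2 <- r2,r1: IF@2 ID@3 stall=2 (RAW on I0.r1 (WB@5)) EX@6 MEM@7 WB@8
I2 ld r4 <- r2: IF@3 ID@6 stall=2 (RAW on I1.r2 (WB@8)) EX@9 MEM@10 WB@11
I3 ld r2 <- r5: IF@6 ID@9 stall=0 (-) EX@10 MEM@11 WB@12
I4 add r4 <- r4,r4: IF@9 ID@10 stall=1 (RAW on I2.r4 (WB@11)) EX@12 MEM@13 WB@14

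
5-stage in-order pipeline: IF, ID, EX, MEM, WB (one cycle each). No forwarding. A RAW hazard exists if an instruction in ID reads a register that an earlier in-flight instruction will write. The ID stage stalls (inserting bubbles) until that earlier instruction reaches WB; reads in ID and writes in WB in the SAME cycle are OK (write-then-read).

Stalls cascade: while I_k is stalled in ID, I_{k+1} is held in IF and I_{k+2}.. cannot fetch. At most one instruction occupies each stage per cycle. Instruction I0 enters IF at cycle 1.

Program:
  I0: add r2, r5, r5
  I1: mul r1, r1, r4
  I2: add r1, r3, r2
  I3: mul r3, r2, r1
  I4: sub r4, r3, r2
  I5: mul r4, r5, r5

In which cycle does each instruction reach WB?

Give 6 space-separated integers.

Answer: 5 6 8 11 14 15

Derivation:
I0 add r2 <- r5,r5: IF@1 ID@2 stall=0 (-) EX@3 MEM@4 WB@5
I1 mul r1 <- r1,r4: IF@2 ID@3 stall=0 (-) EX@4 MEM@5 WB@6
I2 add r1 <- r3,r2: IF@3 ID@4 stall=1 (RAW on I0.r2 (WB@5)) EX@6 MEM@7 WB@8
I3 mul r3 <- r2,r1: IF@4 ID@6 stall=2 (RAW on I2.r1 (WB@8)) EX@9 MEM@10 WB@11
I4 sub r4 <- r3,r2: IF@6 ID@9 stall=2 (RAW on I3.r3 (WB@11)) EX@12 MEM@13 WB@14
I5 mul r4 <- r5,r5: IF@9 ID@12 stall=0 (-) EX@13 MEM@14 WB@15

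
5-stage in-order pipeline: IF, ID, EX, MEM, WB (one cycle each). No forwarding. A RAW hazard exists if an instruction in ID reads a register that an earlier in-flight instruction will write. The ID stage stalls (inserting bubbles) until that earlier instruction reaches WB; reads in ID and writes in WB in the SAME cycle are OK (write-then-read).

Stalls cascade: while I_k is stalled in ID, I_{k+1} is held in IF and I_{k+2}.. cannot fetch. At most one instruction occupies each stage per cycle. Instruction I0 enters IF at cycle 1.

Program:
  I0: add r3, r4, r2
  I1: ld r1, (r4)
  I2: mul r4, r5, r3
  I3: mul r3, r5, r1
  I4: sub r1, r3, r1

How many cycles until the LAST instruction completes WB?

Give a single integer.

I0 add r3 <- r4,r2: IF@1 ID@2 stall=0 (-) EX@3 MEM@4 WB@5
I1 ld r1 <- r4: IF@2 ID@3 stall=0 (-) EX@4 MEM@5 WB@6
I2 mul r4 <- r5,r3: IF@3 ID@4 stall=1 (RAW on I0.r3 (WB@5)) EX@6 MEM@7 WB@8
I3 mul r3 <- r5,r1: IF@4 ID@6 stall=0 (-) EX@7 MEM@8 WB@9
I4 sub r1 <- r3,r1: IF@6 ID@7 stall=2 (RAW on I3.r3 (WB@9)) EX@10 MEM@11 WB@12

Answer: 12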